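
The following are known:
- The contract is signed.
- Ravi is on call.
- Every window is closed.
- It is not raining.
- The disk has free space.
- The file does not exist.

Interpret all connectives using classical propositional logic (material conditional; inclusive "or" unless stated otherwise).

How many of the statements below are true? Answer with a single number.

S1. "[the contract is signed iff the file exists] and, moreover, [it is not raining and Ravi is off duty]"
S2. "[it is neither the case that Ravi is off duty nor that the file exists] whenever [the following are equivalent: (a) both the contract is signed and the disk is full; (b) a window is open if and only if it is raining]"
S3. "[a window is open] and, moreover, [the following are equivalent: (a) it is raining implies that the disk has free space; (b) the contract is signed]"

1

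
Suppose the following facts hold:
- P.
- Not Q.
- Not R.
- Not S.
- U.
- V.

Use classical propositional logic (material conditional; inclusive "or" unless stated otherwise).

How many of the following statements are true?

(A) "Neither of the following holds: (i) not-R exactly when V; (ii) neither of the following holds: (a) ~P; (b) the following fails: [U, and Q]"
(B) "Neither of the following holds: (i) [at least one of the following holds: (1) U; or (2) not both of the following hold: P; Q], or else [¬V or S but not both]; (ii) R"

0

(A): This is (not R iff V) nor (not P nor not (U and Q)).

not R = not False = True
not R iff V = True iff True = True
not P = not True = False
U and Q = True and False = False
not (U and Q) = not False = True
not P nor not (U and Q) = False nor True = False
(not R iff V) nor (not P nor not (U and Q)) = True nor False = False
So (A) is false.

(B): In symbols: ((U or (P nand Q)) or (not V xor S)) nor R

P nand Q = True nand False = True
U or (P nand Q) = True or True = True
not V = not True = False
not V xor S = False xor False = False
(U or (P nand Q)) or (not V xor S) = True or False = True
((U or (P nand Q)) or (not V xor S)) nor R = True nor False = False
Thus (B) is false.

True statements: 0 (none).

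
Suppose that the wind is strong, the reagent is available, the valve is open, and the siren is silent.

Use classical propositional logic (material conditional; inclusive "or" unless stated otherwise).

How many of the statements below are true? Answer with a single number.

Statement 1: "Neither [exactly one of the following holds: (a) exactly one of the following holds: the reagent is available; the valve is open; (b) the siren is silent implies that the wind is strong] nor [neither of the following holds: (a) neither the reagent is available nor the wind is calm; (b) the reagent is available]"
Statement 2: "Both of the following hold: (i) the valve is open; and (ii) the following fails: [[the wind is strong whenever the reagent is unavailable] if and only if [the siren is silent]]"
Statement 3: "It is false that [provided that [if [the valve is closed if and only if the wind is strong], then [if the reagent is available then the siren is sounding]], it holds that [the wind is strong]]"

Let G = "the reagent is available" (True), H = "the valve is open" (True), V = "the siren is sounding" (False), W = "the wind is strong" (True).

Statement 1: This is ((G xor H) xor (not V -> W)) nor ((G nor not W) nor G).

G xor H = True xor True = False
not V = not False = True
not V -> W = True -> True = True
(G xor H) xor (not V -> W) = False xor True = True
not W = not True = False
G nor not W = True nor False = False
(G nor not W) nor G = False nor True = False
((G xor H) xor (not V -> W)) nor ((G nor not W) nor G) = True nor False = False
So Statement 1 is false.

Statement 2: In symbols: H and not ((not G -> W) iff not V)

not G = not True = False
not G -> W = False -> True = True
not V = not False = True
(not G -> W) iff not V = True iff True = True
not ((not G -> W) iff not V) = not True = False
H and not ((not G -> W) iff not V) = True and False = False
Thus Statement 2 is false.

Statement 3: This is not (((not H iff W) -> (G -> V)) -> W).

not H = not True = False
not H iff W = False iff True = False
G -> V = True -> False = False
(not H iff W) -> (G -> V) = False -> False = True
((not H iff W) -> (G -> V)) -> W = True -> True = True
not (((not H iff W) -> (G -> V)) -> W) = not True = False
So Statement 3 is false.

True statements: 0 (none).

0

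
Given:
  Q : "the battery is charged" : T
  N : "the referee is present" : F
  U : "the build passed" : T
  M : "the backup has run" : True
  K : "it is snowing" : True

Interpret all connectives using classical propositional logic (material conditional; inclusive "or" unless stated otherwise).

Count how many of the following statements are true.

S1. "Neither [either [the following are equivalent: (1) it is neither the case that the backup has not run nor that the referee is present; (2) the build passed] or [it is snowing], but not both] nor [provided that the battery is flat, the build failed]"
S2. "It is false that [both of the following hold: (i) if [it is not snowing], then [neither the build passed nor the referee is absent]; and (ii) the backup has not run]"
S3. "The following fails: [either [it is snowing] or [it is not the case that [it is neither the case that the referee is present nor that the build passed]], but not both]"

2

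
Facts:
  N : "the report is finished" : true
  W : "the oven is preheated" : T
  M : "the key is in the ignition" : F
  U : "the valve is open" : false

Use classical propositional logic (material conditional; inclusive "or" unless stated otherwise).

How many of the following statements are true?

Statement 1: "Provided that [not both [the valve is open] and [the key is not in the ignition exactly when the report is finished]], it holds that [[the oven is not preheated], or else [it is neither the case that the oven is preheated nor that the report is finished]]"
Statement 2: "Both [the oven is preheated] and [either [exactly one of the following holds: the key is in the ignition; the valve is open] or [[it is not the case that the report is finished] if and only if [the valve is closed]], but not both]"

Statement 1: Parsed as (U ↑ (¬M ↔ N)) → (¬W ∨ (W ↓ N))

¬M = ¬F = T
¬M ↔ N = T ↔ T = T
U ↑ (¬M ↔ N) = F ↑ T = T
¬W = ¬T = F
W ↓ N = T ↓ T = F
¬W ∨ (W ↓ N) = F ∨ F = F
(U ↑ (¬M ↔ N)) → (¬W ∨ (W ↓ N)) = T → F = F
So Statement 1 is false.

Statement 2: In symbols: W ∧ ((M ⊕ U) ⊕ (¬N ↔ ¬U))

M ⊕ U = F ⊕ F = F
¬N = ¬T = F
¬U = ¬F = T
¬N ↔ ¬U = F ↔ T = F
(M ⊕ U) ⊕ (¬N ↔ ¬U) = F ⊕ F = F
W ∧ ((M ⊕ U) ⊕ (¬N ↔ ¬U)) = T ∧ F = F
Thus Statement 2 is false.

True statements: 0 (none).

0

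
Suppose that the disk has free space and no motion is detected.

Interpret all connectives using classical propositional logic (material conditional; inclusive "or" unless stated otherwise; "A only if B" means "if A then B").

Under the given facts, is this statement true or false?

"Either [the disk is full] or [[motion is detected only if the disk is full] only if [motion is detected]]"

Let P = "the disk is full" (F), Q = "motion is detected" (F).
Parsed as P ∨ ((Q → P) → Q)

Q → P = F → F = T
(Q → P) → Q = T → F = F
P ∨ ((Q → P) → Q) = F ∨ F = F

False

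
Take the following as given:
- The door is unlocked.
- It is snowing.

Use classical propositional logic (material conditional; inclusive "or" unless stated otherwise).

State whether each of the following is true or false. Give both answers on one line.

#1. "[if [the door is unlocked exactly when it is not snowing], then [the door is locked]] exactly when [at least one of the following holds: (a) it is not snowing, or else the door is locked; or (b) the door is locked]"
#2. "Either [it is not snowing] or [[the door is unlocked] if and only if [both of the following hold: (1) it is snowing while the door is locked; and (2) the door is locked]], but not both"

Let P = "the door is locked" (F), Q = "it is snowing" (T).

#1: Formalization: ((~P <-> ~Q) -> P) <-> ((~Q | P) | P)

~P = ~F = T
~Q = ~T = F
~P <-> ~Q = T <-> F = F
(~P <-> ~Q) -> P = F -> F = T
~Q = ~T = F
~Q | P = F | F = F
(~Q | P) | P = F | F = F
((~P <-> ~Q) -> P) <-> ((~Q | P) | P) = T <-> F = F
Hence #1 is false.

#2: Formalization: ~Q xor (~P <-> ((Q & P) & P))

~Q = ~T = F
~P = ~F = T
Q & P = T & F = F
(Q & P) & P = F & F = F
~P <-> ((Q & P) & P) = T <-> F = F
~Q xor (~P <-> ((Q & P) & P)) = F xor F = F
Hence #2 is false.

#1 false / #2 false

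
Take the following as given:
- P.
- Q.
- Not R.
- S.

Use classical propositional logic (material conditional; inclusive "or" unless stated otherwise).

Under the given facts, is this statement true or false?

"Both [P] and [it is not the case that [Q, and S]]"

False.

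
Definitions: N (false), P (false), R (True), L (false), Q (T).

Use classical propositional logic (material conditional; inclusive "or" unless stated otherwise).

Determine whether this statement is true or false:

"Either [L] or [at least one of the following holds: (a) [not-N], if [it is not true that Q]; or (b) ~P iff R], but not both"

True

This is L xor ((~Q -> ~N) | (~P <-> R)).

~Q = ~T = F
~N = ~F = T
~Q -> ~N = F -> T = T
~P = ~F = T
~P <-> R = T <-> T = T
(~Q -> ~N) | (~P <-> R) = T | T = T
L xor ((~Q -> ~N) | (~P <-> R)) = F xor T = T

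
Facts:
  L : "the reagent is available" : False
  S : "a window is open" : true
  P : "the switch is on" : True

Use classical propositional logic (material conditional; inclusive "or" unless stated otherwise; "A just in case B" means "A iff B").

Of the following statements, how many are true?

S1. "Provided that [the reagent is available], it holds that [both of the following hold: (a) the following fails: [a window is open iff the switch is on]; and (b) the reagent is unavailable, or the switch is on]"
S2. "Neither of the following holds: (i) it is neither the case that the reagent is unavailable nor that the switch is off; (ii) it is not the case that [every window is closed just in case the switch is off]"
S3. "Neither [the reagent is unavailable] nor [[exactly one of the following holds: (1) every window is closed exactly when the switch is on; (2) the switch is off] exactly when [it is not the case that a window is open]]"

2

S1: Formalization: L -> (not (S iff P) and (not L or P))

S iff P = True iff True = True
not (S iff P) = not True = False
not L = not False = True
not L or P = True or True = True
not (S iff P) and (not L or P) = False and True = False
L -> (not (S iff P) and (not L or P)) = False -> False = True
Hence S1 is true.

S2: Parsed as (not L nor not P) nor not (not S iff not P)

not L = not False = True
not P = not True = False
not L nor not P = True nor False = False
not S = not True = False
not P = not True = False
not S iff not P = False iff False = True
not (not S iff not P) = not True = False
(not L nor not P) nor not (not S iff not P) = False nor False = True
Thus S2 is true.

S3: Parsed as not L nor (((not S iff P) xor not P) iff not S)

not L = not False = True
not S = not True = False
not S iff P = False iff True = False
not P = not True = False
(not S iff P) xor not P = False xor False = False
not S = not True = False
((not S iff P) xor not P) iff not S = False iff False = True
not L nor (((not S iff P) xor not P) iff not S) = True nor True = False
So S3 is false.

True statements: 2 (S1, S2).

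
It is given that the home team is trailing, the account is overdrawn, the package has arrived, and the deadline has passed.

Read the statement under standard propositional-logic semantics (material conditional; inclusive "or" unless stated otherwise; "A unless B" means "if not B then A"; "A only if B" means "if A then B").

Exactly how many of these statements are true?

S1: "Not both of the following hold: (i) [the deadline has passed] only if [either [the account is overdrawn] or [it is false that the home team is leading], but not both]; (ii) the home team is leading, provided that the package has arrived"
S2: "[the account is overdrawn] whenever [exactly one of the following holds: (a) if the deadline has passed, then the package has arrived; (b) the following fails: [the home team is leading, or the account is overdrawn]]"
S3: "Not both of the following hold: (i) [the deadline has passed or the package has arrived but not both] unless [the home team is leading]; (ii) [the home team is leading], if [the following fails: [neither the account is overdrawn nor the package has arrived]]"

Let Q = "the deadline has passed" (True), W = "the account is overdrawn" (True), P = "the home team is leading" (False), L = "the package has arrived" (True).

S1: Parsed as (Q -> (W xor not P)) nand (L -> P)

not P = not False = True
W xor not P = True xor True = False
Q -> (W xor not P) = True -> False = False
L -> P = True -> False = False
(Q -> (W xor not P)) nand (L -> P) = False nand False = True
So S1 is true.

S2: In symbols: ((Q -> L) xor not (P or W)) -> W

Q -> L = True -> True = True
P or W = False or True = True
not (P or W) = not True = False
(Q -> L) xor not (P or W) = True xor False = True
((Q -> L) xor not (P or W)) -> W = True -> True = True
Thus S2 is true.

S3: Formalization: ((Q xor L) or P) nand (not (W nor L) -> P)

Q xor L = True xor True = False
(Q xor L) or P = False or False = False
W nor L = True nor True = False
not (W nor L) = not False = True
not (W nor L) -> P = True -> False = False
((Q xor L) or P) nand (not (W nor L) -> P) = False nand False = True
So S3 is true.

Count: 3.

3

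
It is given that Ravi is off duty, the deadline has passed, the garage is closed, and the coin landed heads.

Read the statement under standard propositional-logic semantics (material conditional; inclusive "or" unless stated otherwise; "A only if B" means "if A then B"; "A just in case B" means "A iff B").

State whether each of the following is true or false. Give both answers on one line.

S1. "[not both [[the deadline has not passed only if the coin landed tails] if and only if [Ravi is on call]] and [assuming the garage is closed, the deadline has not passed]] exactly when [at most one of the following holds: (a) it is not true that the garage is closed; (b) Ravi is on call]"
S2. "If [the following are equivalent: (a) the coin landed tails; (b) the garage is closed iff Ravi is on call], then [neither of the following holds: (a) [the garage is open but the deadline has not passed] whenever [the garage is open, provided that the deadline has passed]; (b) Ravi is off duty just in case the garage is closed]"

S1 True, S2 False

Let U = "the deadline has passed" (T), G = "the coin landed heads" (T), W = "Ravi is on call" (F), R = "the garage is closed" (T).

S1: This is (((¬U → ¬G) ↔ W) ↑ (R → ¬U)) ↔ (¬R ↑ W).

¬U = ¬T = F
¬G = ¬T = F
¬U → ¬G = F → F = T
(¬U → ¬G) ↔ W = T ↔ F = F
¬U = ¬T = F
R → ¬U = T → F = F
((¬U → ¬G) ↔ W) ↑ (R → ¬U) = F ↑ F = T
¬R = ¬T = F
¬R ↑ W = F ↑ F = T
(((¬U → ¬G) ↔ W) ↑ (R → ¬U)) ↔ (¬R ↑ W) = T ↔ T = T
So S1 is true.

S2: Formalization: (¬G ↔ (R ↔ W)) → (((U → ¬R) → (¬R ∧ ¬U)) ↓ (¬W ↔ R))

¬G = ¬T = F
R ↔ W = T ↔ F = F
¬G ↔ (R ↔ W) = F ↔ F = T
¬R = ¬T = F
U → ¬R = T → F = F
¬R = ¬T = F
¬U = ¬T = F
¬R ∧ ¬U = F ∧ F = F
(U → ¬R) → (¬R ∧ ¬U) = F → F = T
¬W = ¬F = T
¬W ↔ R = T ↔ T = T
((U → ¬R) → (¬R ∧ ¬U)) ↓ (¬W ↔ R) = T ↓ T = F
(¬G ↔ (R ↔ W)) → (((U → ¬R) → (¬R ∧ ¬U)) ↓ (¬W ↔ R)) = T → F = F
Hence S2 is false.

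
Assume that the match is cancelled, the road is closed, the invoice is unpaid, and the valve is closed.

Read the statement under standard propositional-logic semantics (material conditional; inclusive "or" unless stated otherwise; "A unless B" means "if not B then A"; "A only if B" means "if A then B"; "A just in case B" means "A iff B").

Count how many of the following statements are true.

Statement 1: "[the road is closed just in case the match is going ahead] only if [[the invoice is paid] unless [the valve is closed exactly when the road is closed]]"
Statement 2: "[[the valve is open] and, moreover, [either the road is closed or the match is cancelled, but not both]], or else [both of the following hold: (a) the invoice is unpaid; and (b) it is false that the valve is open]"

Let Q = "the road is closed" (True), P = "the match is cancelled" (True), R = "the invoice is paid" (False), S = "the valve is open" (False).

Statement 1: In symbols: (Q iff not P) -> (R or (not S iff Q))

not P = not True = False
Q iff not P = True iff False = False
not S = not False = True
not S iff Q = True iff True = True
R or (not S iff Q) = False or True = True
(Q iff not P) -> (R or (not S iff Q)) = False -> True = True
So Statement 1 is true.

Statement 2: This is (S and (Q xor P)) or (not R and not S).

Q xor P = True xor True = False
S and (Q xor P) = False and False = False
not R = not False = True
not S = not False = True
not R and not S = True and True = True
(S and (Q xor P)) or (not R and not S) = False or True = True
Hence Statement 2 is true.

2 of the 2 statements are true (Statement 1, Statement 2).

2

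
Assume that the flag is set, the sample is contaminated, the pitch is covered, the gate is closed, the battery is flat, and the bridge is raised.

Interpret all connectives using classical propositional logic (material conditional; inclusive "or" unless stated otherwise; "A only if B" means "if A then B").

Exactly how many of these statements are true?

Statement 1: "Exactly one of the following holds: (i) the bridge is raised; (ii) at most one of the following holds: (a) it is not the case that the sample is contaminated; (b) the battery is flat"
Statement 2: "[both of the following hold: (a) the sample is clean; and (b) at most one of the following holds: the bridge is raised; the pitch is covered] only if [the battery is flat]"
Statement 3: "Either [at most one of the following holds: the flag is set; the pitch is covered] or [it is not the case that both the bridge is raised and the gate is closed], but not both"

Let L = "the bridge is raised" (T), K = "the sample is contaminated" (T), W = "the battery is charged" (F), M = "the pitch is covered" (T), D = "the flag is set" (T), U = "the gate is open" (F).

Statement 1: This is L xor (~K nand ~W).

~K = ~T = F
~W = ~F = T
~K nand ~W = F nand T = T
L xor (~K nand ~W) = T xor T = F
Hence Statement 1 is false.

Statement 2: Formalization: (~K & (L nand M)) -> ~W

~K = ~T = F
L nand M = T nand T = F
~K & (L nand M) = F & F = F
~W = ~F = T
(~K & (L nand M)) -> ~W = F -> T = T
Hence Statement 2 is true.

Statement 3: In symbols: (D nand M) xor (L nand ~U)

D nand M = T nand T = F
~U = ~F = T
L nand ~U = T nand T = F
(D nand M) xor (L nand ~U) = F xor F = F
Hence Statement 3 is false.

1 of the 3 statements is true (Statement 2).

1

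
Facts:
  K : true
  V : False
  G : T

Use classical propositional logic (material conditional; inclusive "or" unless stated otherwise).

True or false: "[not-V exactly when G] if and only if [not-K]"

false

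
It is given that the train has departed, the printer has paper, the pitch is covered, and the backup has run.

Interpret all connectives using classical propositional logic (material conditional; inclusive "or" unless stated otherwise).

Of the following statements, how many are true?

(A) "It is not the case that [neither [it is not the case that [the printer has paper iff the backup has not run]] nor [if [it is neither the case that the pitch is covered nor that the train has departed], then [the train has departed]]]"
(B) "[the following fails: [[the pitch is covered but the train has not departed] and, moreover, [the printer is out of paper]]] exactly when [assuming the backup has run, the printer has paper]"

2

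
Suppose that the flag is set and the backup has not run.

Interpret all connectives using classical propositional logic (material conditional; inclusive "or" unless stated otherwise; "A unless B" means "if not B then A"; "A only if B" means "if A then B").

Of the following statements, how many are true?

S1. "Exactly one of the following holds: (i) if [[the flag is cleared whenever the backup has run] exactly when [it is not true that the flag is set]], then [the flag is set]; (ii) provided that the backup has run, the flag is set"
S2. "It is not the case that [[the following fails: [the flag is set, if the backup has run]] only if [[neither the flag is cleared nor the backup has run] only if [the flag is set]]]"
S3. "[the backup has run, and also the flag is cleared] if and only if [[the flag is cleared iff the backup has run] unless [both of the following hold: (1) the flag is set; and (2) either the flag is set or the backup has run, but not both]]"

0

Let U = "the backup has run" (F), P = "the flag is set" (T).

S1: Parsed as (((U -> ~P) <-> ~P) -> P) xor (U -> P)

~P = ~T = F
U -> ~P = F -> F = T
~P = ~T = F
(U -> ~P) <-> ~P = T <-> F = F
((U -> ~P) <-> ~P) -> P = F -> T = T
U -> P = F -> T = T
(((U -> ~P) <-> ~P) -> P) xor (U -> P) = T xor T = F
So S1 is false.

S2: In symbols: ~(~(U -> P) -> ((~P nor U) -> P))

U -> P = F -> T = T
~(U -> P) = ~T = F
~P = ~T = F
~P nor U = F nor F = T
(~P nor U) -> P = T -> T = T
~(U -> P) -> ((~P nor U) -> P) = F -> T = T
~(~(U -> P) -> ((~P nor U) -> P)) = ~T = F
Hence S2 is false.

S3: Parsed as (U & ~P) <-> ((~P <-> U) | (P & (P xor U)))

~P = ~T = F
U & ~P = F & F = F
~P = ~T = F
~P <-> U = F <-> F = T
P xor U = T xor F = T
P & (P xor U) = T & T = T
(~P <-> U) | (P & (P xor U)) = T | T = T
(U & ~P) <-> ((~P <-> U) | (P & (P xor U))) = F <-> T = F
Hence S3 is false.

True statements: 0 (none).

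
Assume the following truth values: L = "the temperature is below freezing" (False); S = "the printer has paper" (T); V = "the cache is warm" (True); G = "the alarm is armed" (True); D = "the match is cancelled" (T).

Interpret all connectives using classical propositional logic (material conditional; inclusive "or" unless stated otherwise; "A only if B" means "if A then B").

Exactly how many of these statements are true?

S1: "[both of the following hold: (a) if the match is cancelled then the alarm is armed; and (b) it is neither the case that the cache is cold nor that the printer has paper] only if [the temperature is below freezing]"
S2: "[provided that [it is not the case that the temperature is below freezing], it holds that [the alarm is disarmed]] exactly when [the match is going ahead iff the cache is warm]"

2

S1: Parsed as ((D -> G) and (not V nor S)) -> L

D -> G = True -> True = True
not V = not True = False
not V nor S = False nor True = False
(D -> G) and (not V nor S) = True and False = False
((D -> G) and (not V nor S)) -> L = False -> False = True
So S1 is true.

S2: Formalization: (not L -> not G) iff (not D iff V)

not L = not False = True
not G = not True = False
not L -> not G = True -> False = False
not D = not True = False
not D iff V = False iff True = False
(not L -> not G) iff (not D iff V) = False iff False = True
Thus S2 is true.

Count: 2.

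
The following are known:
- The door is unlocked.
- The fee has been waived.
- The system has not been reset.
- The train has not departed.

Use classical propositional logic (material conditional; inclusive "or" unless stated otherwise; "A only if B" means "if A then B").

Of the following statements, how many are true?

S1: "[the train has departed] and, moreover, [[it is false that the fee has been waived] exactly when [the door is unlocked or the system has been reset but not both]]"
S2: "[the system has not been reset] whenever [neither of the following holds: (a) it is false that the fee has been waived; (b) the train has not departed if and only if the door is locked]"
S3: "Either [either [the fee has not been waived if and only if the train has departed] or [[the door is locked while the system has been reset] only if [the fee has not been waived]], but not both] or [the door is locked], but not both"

Let S = "the train has departed" (False), Q = "the fee has been waived" (True), P = "the door is locked" (False), R = "the system has been reset" (False).

S1: Formalization: S and (not Q iff (not P xor R))

not Q = not True = False
not P = not False = True
not P xor R = True xor False = True
not Q iff (not P xor R) = False iff True = False
S and (not Q iff (not P xor R)) = False and False = False
Thus S1 is false.

S2: In symbols: (not Q nor (not S iff P)) -> not R

not Q = not True = False
not S = not False = True
not S iff P = True iff False = False
not Q nor (not S iff P) = False nor False = True
not R = not False = True
(not Q nor (not S iff P)) -> not R = True -> True = True
Thus S2 is true.

S3: This is ((not Q iff S) xor ((P and R) -> not Q)) xor P.

not Q = not True = False
not Q iff S = False iff False = True
P and R = False and False = False
not Q = not True = False
(P and R) -> not Q = False -> False = True
(not Q iff S) xor ((P and R) -> not Q) = True xor True = False
((not Q iff S) xor ((P and R) -> not Q)) xor P = False xor False = False
Thus S3 is false.

True statements: 1.

1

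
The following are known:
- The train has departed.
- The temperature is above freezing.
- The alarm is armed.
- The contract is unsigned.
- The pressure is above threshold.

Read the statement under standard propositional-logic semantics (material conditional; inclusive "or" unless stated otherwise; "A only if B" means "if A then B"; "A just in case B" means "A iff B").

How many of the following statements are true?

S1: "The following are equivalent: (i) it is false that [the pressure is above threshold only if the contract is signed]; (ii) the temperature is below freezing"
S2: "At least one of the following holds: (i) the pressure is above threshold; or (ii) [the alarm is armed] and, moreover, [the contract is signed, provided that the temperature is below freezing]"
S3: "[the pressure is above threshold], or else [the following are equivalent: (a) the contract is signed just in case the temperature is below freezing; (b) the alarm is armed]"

Let U = "the pressure is above threshold" (T), S = "the contract is signed" (F), Q = "the temperature is below freezing" (F), R = "the alarm is armed" (T).

S1: In symbols: ¬(U → S) ↔ Q

U → S = T → F = F
¬(U → S) = ¬F = T
¬(U → S) ↔ Q = T ↔ F = F
Thus S1 is false.

S2: In symbols: U ∨ (R ∧ (Q → S))

Q → S = F → F = T
R ∧ (Q → S) = T ∧ T = T
U ∨ (R ∧ (Q → S)) = T ∨ T = T
Thus S2 is true.

S3: Parsed as U ∨ ((S ↔ Q) ↔ R)

S ↔ Q = F ↔ F = T
(S ↔ Q) ↔ R = T ↔ T = T
U ∨ ((S ↔ Q) ↔ R) = T ∨ T = T
So S3 is true.

True statements: 2.

2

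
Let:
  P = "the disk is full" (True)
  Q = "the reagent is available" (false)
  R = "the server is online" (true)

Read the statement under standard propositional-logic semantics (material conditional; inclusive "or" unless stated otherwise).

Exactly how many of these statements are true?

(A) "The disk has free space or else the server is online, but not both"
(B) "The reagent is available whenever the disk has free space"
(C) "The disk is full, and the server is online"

3

(A): Parsed as ~P xor R

~P = ~T = F
~P xor R = F xor T = T
So (A) is true.

(B): In symbols: ~P -> Q

~P = ~T = F
~P -> Q = F -> F = T
So (B) is true.

(C): Formalization: P & R

P & R = T & T = T
Hence (C) is true.

Count: 3.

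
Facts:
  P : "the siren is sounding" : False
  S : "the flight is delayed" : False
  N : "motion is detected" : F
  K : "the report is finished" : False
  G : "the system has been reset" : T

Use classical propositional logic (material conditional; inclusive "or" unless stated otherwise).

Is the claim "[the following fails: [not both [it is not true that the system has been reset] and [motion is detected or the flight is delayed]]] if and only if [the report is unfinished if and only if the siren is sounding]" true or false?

This is not (not G nand (N or S)) iff (not K iff P).

not G = not True = False
N or S = False or False = False
not G nand (N or S) = False nand False = True
not (not G nand (N or S)) = not True = False
not K = not False = True
not K iff P = True iff False = False
not (not G nand (N or S)) iff (not K iff P) = False iff False = True

True.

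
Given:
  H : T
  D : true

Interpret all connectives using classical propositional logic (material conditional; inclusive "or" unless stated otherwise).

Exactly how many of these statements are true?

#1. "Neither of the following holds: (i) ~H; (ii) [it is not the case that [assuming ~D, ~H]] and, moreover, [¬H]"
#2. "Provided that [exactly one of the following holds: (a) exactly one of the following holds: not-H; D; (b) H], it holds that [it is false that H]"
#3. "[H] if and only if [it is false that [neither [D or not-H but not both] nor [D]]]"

#1: In symbols: ¬H ↓ (¬(¬D → ¬H) ∧ ¬H)

¬H = ¬T = F
¬D = ¬T = F
¬H = ¬T = F
¬D → ¬H = F → F = T
¬(¬D → ¬H) = ¬T = F
¬H = ¬T = F
¬(¬D → ¬H) ∧ ¬H = F ∧ F = F
¬H ↓ (¬(¬D → ¬H) ∧ ¬H) = F ↓ F = T
Thus #1 is true.

#2: Formalization: ((¬H ⊕ D) ⊕ H) → ¬H

¬H = ¬T = F
¬H ⊕ D = F ⊕ T = T
(¬H ⊕ D) ⊕ H = T ⊕ T = F
¬H = ¬T = F
((¬H ⊕ D) ⊕ H) → ¬H = F → F = T
Hence #2 is true.

#3: Parsed as H ↔ ¬((D ⊕ ¬H) ↓ D)

¬H = ¬T = F
D ⊕ ¬H = T ⊕ F = T
(D ⊕ ¬H) ↓ D = T ↓ T = F
¬((D ⊕ ¬H) ↓ D) = ¬F = T
H ↔ ¬((D ⊕ ¬H) ↓ D) = T ↔ T = T
So #3 is true.

Count: 3.

3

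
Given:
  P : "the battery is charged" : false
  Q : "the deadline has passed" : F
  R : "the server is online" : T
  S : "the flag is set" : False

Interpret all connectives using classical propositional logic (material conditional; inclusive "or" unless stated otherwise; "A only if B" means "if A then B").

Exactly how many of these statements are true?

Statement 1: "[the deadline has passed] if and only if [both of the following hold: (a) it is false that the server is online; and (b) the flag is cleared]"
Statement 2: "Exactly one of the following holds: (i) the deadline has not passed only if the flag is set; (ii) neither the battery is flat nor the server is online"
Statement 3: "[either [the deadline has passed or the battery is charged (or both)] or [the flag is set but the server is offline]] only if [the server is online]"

Statement 1: Parsed as Q iff (not R and not S)

not R = not True = False
not S = not False = True
not R and not S = False and True = False
Q iff (not R and not S) = False iff False = True
Thus Statement 1 is true.

Statement 2: In symbols: (not Q -> S) xor (not P nor R)

not Q = not False = True
not Q -> S = True -> False = False
not P = not False = True
not P nor R = True nor True = False
(not Q -> S) xor (not P nor R) = False xor False = False
Hence Statement 2 is false.

Statement 3: Parsed as ((Q or P) or (S and not R)) -> R

Q or P = False or False = False
not R = not True = False
S and not R = False and False = False
(Q or P) or (S and not R) = False or False = False
((Q or P) or (S and not R)) -> R = False -> True = True
Thus Statement 3 is true.

2 of the 3 statements are true.

2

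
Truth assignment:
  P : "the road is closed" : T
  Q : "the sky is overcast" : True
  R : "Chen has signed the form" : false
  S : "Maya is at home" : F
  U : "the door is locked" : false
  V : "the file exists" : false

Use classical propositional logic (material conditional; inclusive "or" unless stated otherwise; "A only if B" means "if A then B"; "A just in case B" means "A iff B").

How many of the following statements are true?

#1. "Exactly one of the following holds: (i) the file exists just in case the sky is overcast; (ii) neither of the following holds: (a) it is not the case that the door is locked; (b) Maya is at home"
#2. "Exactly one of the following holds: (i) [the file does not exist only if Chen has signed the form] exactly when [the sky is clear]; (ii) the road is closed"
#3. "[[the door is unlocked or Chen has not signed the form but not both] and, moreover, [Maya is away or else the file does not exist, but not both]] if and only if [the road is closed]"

#1: In symbols: (V iff Q) xor (not U nor S)

V iff Q = False iff True = False
not U = not False = True
not U nor S = True nor False = False
(V iff Q) xor (not U nor S) = False xor False = False
Thus #1 is false.

#2: Parsed as ((not V -> R) iff not Q) xor P

not V = not False = True
not V -> R = True -> False = False
not Q = not True = False
(not V -> R) iff not Q = False iff False = True
((not V -> R) iff not Q) xor P = True xor True = False
Thus #2 is false.

#3: This is ((not U xor not R) and (not S xor not V)) iff P.

not U = not False = True
not R = not False = True
not U xor not R = True xor True = False
not S = not False = True
not V = not False = True
not S xor not V = True xor True = False
(not U xor not R) and (not S xor not V) = False and False = False
((not U xor not R) and (not S xor not V)) iff P = False iff True = False
So #3 is false.

True statements: 0 (none).

0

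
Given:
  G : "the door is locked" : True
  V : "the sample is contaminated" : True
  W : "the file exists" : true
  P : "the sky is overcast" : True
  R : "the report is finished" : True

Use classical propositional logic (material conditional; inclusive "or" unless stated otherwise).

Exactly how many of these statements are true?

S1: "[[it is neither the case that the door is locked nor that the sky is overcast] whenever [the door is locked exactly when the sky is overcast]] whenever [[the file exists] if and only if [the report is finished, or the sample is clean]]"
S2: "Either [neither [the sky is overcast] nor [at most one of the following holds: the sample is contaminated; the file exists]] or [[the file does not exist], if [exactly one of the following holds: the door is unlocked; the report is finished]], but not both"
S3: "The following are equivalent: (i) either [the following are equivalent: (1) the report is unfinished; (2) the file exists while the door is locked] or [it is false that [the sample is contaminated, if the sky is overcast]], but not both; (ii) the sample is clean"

1

S1: Parsed as (W iff (R or not V)) -> ((G iff P) -> (G nor P))

not V = not True = False
R or not V = True or False = True
W iff (R or not V) = True iff True = True
G iff P = True iff True = True
G nor P = True nor True = False
(G iff P) -> (G nor P) = True -> False = False
(W iff (R or not V)) -> ((G iff P) -> (G nor P)) = True -> False = False
Hence S1 is false.

S2: In symbols: (P nor (V nand W)) xor ((not G xor R) -> not W)

V nand W = True nand True = False
P nor (V nand W) = True nor False = False
not G = not True = False
not G xor R = False xor True = True
not W = not True = False
(not G xor R) -> not W = True -> False = False
(P nor (V nand W)) xor ((not G xor R) -> not W) = False xor False = False
So S2 is false.

S3: This is ((not R iff (W and G)) xor not (P -> V)) iff not V.

not R = not True = False
W and G = True and True = True
not R iff (W and G) = False iff True = False
P -> V = True -> True = True
not (P -> V) = not True = False
(not R iff (W and G)) xor not (P -> V) = False xor False = False
not V = not True = False
((not R iff (W and G)) xor not (P -> V)) iff not V = False iff False = True
Hence S3 is true.

1 of the 3 statements is true (S3).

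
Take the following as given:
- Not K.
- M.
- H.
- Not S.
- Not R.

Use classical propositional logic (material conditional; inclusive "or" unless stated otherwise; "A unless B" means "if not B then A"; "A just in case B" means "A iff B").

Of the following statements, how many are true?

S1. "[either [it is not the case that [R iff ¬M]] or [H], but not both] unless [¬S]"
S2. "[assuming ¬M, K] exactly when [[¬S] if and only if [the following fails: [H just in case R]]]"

S1: In symbols: (not (R iff not M) xor H) or not S

not M = not True = False
R iff not M = False iff False = True
not (R iff not M) = not True = False
not (R iff not M) xor H = False xor True = True
not S = not False = True
(not (R iff not M) xor H) or not S = True or True = True
Hence S1 is true.

S2: Parsed as (not M -> K) iff (not S iff not (H iff R))

not M = not True = False
not M -> K = False -> False = True
not S = not False = True
H iff R = True iff False = False
not (H iff R) = not False = True
not S iff not (H iff R) = True iff True = True
(not M -> K) iff (not S iff not (H iff R)) = True iff True = True
So S2 is true.

2 of the 2 statements are true (S1, S2).

2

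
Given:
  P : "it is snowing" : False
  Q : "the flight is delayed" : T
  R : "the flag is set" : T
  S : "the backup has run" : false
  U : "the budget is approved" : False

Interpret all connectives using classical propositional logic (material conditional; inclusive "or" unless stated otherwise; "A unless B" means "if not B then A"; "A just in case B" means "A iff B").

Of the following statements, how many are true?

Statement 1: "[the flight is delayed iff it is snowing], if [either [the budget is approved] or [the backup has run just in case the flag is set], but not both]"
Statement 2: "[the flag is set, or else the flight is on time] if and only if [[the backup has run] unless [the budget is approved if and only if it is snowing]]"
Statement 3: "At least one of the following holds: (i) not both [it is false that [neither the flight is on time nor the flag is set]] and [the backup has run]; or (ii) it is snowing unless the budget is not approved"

Statement 1: This is (U xor (S iff R)) -> (Q iff P).

S iff R = False iff True = False
U xor (S iff R) = False xor False = False
Q iff P = True iff False = False
(U xor (S iff R)) -> (Q iff P) = False -> False = True
Thus Statement 1 is true.

Statement 2: This is (R or not Q) iff (S or (U iff P)).

not Q = not True = False
R or not Q = True or False = True
U iff P = False iff False = True
S or (U iff P) = False or True = True
(R or not Q) iff (S or (U iff P)) = True iff True = True
Hence Statement 2 is true.

Statement 3: Parsed as (not (not Q nor R) nand S) or (P or not U)

not Q = not True = False
not Q nor R = False nor True = False
not (not Q nor R) = not False = True
not (not Q nor R) nand S = True nand False = True
not U = not False = True
P or not U = False or True = True
(not (not Q nor R) nand S) or (P or not U) = True or True = True
So Statement 3 is true.

Count: 3.

3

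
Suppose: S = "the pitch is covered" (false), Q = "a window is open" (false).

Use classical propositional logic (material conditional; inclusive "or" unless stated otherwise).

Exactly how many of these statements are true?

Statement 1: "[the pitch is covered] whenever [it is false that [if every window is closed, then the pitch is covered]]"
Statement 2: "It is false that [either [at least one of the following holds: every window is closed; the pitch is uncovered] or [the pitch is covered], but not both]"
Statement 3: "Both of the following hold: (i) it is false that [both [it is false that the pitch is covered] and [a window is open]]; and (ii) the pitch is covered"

Statement 1: Parsed as ~(~Q -> S) -> S

~Q = ~F = T
~Q -> S = T -> F = F
~(~Q -> S) = ~F = T
~(~Q -> S) -> S = T -> F = F
Thus Statement 1 is false.

Statement 2: In symbols: ~((~Q | ~S) xor S)

~Q = ~F = T
~S = ~F = T
~Q | ~S = T | T = T
(~Q | ~S) xor S = T xor F = T
~((~Q | ~S) xor S) = ~T = F
Hence Statement 2 is false.

Statement 3: This is ~(~S & Q) & S.

~S = ~F = T
~S & Q = T & F = F
~(~S & Q) = ~F = T
~(~S & Q) & S = T & F = F
So Statement 3 is false.

True statements: 0 (none).

0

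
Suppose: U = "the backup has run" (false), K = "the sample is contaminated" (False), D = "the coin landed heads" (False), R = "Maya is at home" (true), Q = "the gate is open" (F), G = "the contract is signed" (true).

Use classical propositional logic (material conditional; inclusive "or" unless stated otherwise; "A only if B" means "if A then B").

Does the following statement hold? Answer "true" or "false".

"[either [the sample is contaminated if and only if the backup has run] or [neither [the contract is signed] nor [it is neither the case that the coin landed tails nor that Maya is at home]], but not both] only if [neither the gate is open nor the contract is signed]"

False

Formalization: ((K ↔ U) ⊕ (G ↓ (¬D ↓ R))) → (Q ↓ G)

K ↔ U = F ↔ F = T
¬D = ¬F = T
¬D ↓ R = T ↓ T = F
G ↓ (¬D ↓ R) = T ↓ F = F
(K ↔ U) ⊕ (G ↓ (¬D ↓ R)) = T ⊕ F = T
Q ↓ G = F ↓ T = F
((K ↔ U) ⊕ (G ↓ (¬D ↓ R))) → (Q ↓ G) = T → F = F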